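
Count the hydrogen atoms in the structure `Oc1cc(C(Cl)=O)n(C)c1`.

Hydrogens are implicit in SMILES; fill each atom to its normal valence:
  2 × C (aromatic): 1 H each → 2
  2 × C (aromatic): no H
  1 × C: 3 H
  1 × C: no H
  1 × Cl: no H
  1 × N (aromatic): no H
  1 × O: 1 H
  1 × O: no H
  Total hydrogens = 6.

6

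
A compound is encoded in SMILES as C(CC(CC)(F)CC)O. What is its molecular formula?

Heavy atoms from the SMILES: 7 C, 1 F, 1 O.
Implicit hydrogens by atom environment:
  4 × C: 2 H each → 8
  2 × C: 3 H each → 6
  1 × C: no H
  1 × F: no H
  1 × O: 1 H
  Total hydrogens = 15.
Molecular formula: C7H15FO

C7H15FO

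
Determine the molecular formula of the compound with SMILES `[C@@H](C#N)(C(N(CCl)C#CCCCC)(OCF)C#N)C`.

C13H17ClFN3O

Heavy atoms from the SMILES: 13 C, 1 Cl, 1 F, 3 N, 1 O.
Implicit hydrogens by atom environment:
  5 × C: 2 H each → 10
  5 × C: no H
  3 × N: no H
  2 × C: 3 H each → 6
  1 × C: 1 H
  1 × Cl: no H
  1 × F: no H
  1 × O: no H
  Total hydrogens = 17.
Molecular formula: C13H17ClFN3O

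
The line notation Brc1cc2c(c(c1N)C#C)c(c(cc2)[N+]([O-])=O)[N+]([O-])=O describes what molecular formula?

Heavy atoms from the SMILES: 1 Br, 12 C, 3 N, 4 O.
Implicit hydrogens by atom environment:
  7 × C (aromatic): no H
  3 × C (aromatic): 1 H each → 3
  2 × N (charge +1): no H
  2 × O: no H
  2 × O (charge -1): no H
  1 × Br: no H
  1 × C: 1 H
  1 × C: no H
  1 × N: 2 H
  Total hydrogens = 6.
Molecular formula: C12H6BrN3O4

C12H6BrN3O4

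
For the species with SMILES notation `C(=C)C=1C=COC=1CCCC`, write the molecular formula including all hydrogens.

C10H14O

Heavy atoms from the SMILES: 10 C, 1 O.
Implicit hydrogens by atom environment:
  4 × C: 2 H each → 8
  2 × C (aromatic): 1 H each → 2
  2 × C (aromatic): no H
  1 × C: 3 H
  1 × C: 1 H
  1 × O (aromatic): no H
  Total hydrogens = 14.
Molecular formula: C10H14O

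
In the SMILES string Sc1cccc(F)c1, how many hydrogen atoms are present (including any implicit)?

5

Hydrogens are implicit in SMILES; fill each atom to its normal valence:
  4 × C (aromatic): 1 H each → 4
  2 × C (aromatic): no H
  1 × F: no H
  1 × S: 1 H
  Total hydrogens = 5.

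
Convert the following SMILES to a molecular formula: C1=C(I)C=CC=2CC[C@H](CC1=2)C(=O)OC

Heavy atoms from the SMILES: 12 C, 1 I, 2 O.
Implicit hydrogens by atom environment:
  3 × C: 2 H each → 6
  3 × C (aromatic): 1 H each → 3
  3 × C (aromatic): no H
  2 × O: no H
  1 × C: 3 H
  1 × C: 1 H
  1 × C: no H
  1 × I: no H
  Total hydrogens = 13.
Molecular formula: C12H13IO2

C12H13IO2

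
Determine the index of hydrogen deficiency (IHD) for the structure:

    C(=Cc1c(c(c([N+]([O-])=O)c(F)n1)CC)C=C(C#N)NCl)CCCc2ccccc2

13

Molecular formula from the SMILES: C21H20ClFN4O2.
DoU = (2C + 2 + N − H − X)/2 = (2·21 + 2 + 4 − 20 − 2)/2 = 26/2 = 13.
(Structurally: 2 ring(s) + 11 π bond(s) = 13.)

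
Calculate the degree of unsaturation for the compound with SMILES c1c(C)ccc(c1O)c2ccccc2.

Molecular formula from the SMILES: C13H12O.
DoU = (2C + 2 + N − H − X)/2 = (2·13 + 2 + 0 − 12 − 0)/2 = 16/2 = 8.
(Structurally: 2 ring(s) + 6 π bond(s) = 8.)

8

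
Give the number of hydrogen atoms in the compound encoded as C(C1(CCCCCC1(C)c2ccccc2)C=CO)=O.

Hydrogens are implicit in SMILES; fill each atom to its normal valence:
  5 × C: 2 H each → 10
  5 × C (aromatic): 1 H each → 5
  3 × C: 1 H each → 3
  2 × C: no H
  1 × C: 3 H
  1 × C (aromatic): no H
  1 × O: 1 H
  1 × O: no H
  Total hydrogens = 22.

22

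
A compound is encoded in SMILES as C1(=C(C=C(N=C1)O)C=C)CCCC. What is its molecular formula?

Heavy atoms from the SMILES: 11 C, 1 N, 1 O.
Implicit hydrogens by atom environment:
  4 × C: 2 H each → 8
  3 × C (aromatic): no H
  2 × C (aromatic): 1 H each → 2
  1 × C: 3 H
  1 × C: 1 H
  1 × N (aromatic): no H
  1 × O: 1 H
  Total hydrogens = 15.
Molecular formula: C11H15NO

C11H15NO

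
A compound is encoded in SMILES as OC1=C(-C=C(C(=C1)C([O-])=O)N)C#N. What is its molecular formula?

Heavy atoms from the SMILES: 8 C, 2 N, 3 O.
Implicit hydrogens by atom environment:
  4 × C (aromatic): no H
  2 × C (aromatic): 1 H each → 2
  2 × C: no H
  1 × N: 2 H
  1 × N: no H
  1 × O: 1 H
  1 × O: no H
  1 × O (charge -1): no H
  Total hydrogens = 5.
Net charge -1.
Molecular formula: C8H5N2O3-

C8H5N2O3-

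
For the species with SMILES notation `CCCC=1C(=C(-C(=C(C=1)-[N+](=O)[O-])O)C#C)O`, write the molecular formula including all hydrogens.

C11H11NO4

Heavy atoms from the SMILES: 11 C, 1 N, 4 O.
Implicit hydrogens by atom environment:
  5 × C (aromatic): no H
  2 × C: 2 H each → 4
  2 × O: 1 H each → 2
  1 × C: 3 H
  1 × C (aromatic): 1 H
  1 × C: 1 H
  1 × C: no H
  1 × N (charge +1): no H
  1 × O: no H
  1 × O (charge -1): no H
  Total hydrogens = 11.
Molecular formula: C11H11NO4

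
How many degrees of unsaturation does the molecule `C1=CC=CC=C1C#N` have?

6

Molecular formula from the SMILES: C7H5N.
DoU = (2C + 2 + N − H − X)/2 = (2·7 + 2 + 1 − 5 − 0)/2 = 12/2 = 6.
(Structurally: 1 ring(s) + 5 π bond(s) = 6.)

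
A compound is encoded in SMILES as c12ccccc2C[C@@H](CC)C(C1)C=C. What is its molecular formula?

C14H18

Heavy atoms from the SMILES: 14 C.
Implicit hydrogens by atom environment:
  4 × C: 2 H each → 8
  4 × C (aromatic): 1 H each → 4
  3 × C: 1 H each → 3
  2 × C (aromatic): no H
  1 × C: 3 H
  Total hydrogens = 18.
Molecular formula: C14H18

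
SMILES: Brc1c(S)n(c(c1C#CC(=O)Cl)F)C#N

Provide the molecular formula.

C8HBrClFN2OS

Heavy atoms from the SMILES: 1 Br, 8 C, 1 Cl, 1 F, 2 N, 1 O, 1 S.
Implicit hydrogens by atom environment:
  4 × C (aromatic): no H
  4 × C: no H
  1 × Br: no H
  1 × Cl: no H
  1 × F: no H
  1 × N (aromatic): no H
  1 × N: no H
  1 × O: no H
  1 × S: 1 H
  Total hydrogens = 1.
Molecular formula: C8HBrClFN2OS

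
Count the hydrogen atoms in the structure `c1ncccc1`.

5

Hydrogens are implicit in SMILES; fill each atom to its normal valence:
  5 × C (aromatic): 1 H each → 5
  1 × N (aromatic): no H
  Total hydrogens = 5.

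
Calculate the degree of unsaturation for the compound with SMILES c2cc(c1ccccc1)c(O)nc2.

Molecular formula from the SMILES: C11H9NO.
DoU = (2C + 2 + N − H − X)/2 = (2·11 + 2 + 1 − 9 − 0)/2 = 16/2 = 8.
(Structurally: 2 ring(s) + 6 π bond(s) = 8.)

8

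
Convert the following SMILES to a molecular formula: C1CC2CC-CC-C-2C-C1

Heavy atoms from the SMILES: 10 C.
Implicit hydrogens by atom environment:
  8 × C: 2 H each → 16
  2 × C: 1 H each → 2
  Total hydrogens = 18.
Molecular formula: C10H18

C10H18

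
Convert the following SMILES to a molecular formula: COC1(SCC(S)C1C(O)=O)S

Heavy atoms from the SMILES: 6 C, 3 O, 3 S.
Implicit hydrogens by atom environment:
  2 × C: 1 H each → 2
  2 × C: no H
  2 × O: no H
  2 × S: 1 H each → 2
  1 × C: 3 H
  1 × C: 2 H
  1 × O: 1 H
  1 × S: no H
  Total hydrogens = 10.
Molecular formula: C6H10O3S3

C6H10O3S3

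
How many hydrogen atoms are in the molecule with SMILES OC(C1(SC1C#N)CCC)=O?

Hydrogens are implicit in SMILES; fill each atom to its normal valence:
  3 × C: no H
  2 × C: 2 H each → 4
  1 × C: 3 H
  1 × C: 1 H
  1 × N: no H
  1 × O: 1 H
  1 × O: no H
  1 × S: no H
  Total hydrogens = 9.

9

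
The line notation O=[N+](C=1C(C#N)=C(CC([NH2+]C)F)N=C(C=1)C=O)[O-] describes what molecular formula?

C10H10FN4O3+

Heavy atoms from the SMILES: 10 C, 1 F, 4 N, 3 O.
Implicit hydrogens by atom environment:
  4 × C (aromatic): no H
  2 × C: 1 H each → 2
  2 × O: no H
  1 × C: 3 H
  1 × C: 2 H
  1 × C (aromatic): 1 H
  1 × C: no H
  1 × F: no H
  1 × N (charge +1): 2 H
  1 × N (aromatic): no H
  1 × N (charge +1): no H
  1 × N: no H
  1 × O (charge -1): no H
  Total hydrogens = 10.
Net charge +1.
Molecular formula: C10H10FN4O3+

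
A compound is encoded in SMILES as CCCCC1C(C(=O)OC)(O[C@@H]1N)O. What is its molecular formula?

C9H17NO4

Heavy atoms from the SMILES: 9 C, 1 N, 4 O.
Implicit hydrogens by atom environment:
  3 × C: 2 H each → 6
  3 × O: no H
  2 × C: 3 H each → 6
  2 × C: 1 H each → 2
  2 × C: no H
  1 × N: 2 H
  1 × O: 1 H
  Total hydrogens = 17.
Molecular formula: C9H17NO4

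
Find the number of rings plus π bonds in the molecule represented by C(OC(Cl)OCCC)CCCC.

Molecular formula from the SMILES: C9H19ClO2.
DoU = (2C + 2 + N − H − X)/2 = (2·9 + 2 + 0 − 19 − 1)/2 = 0/2 = 0.
(Structurally: 0 ring(s) + 0 π bond(s) = 0.)

0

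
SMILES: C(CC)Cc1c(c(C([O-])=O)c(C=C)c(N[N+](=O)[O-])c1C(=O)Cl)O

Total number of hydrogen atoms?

Hydrogens are implicit in SMILES; fill each atom to its normal valence:
  6 × C (aromatic): no H
  4 × C: 2 H each → 8
  3 × O: no H
  2 × C: no H
  2 × O (charge -1): no H
  1 × C: 3 H
  1 × C: 1 H
  1 × Cl: no H
  1 × N: 1 H
  1 × N (charge +1): no H
  1 × O: 1 H
  Total hydrogens = 14.

14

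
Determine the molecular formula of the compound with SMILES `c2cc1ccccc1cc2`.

C10H8

Heavy atoms from the SMILES: 10 C.
Implicit hydrogens by atom environment:
  8 × C (aromatic): 1 H each → 8
  2 × C (aromatic): no H
  Total hydrogens = 8.
Molecular formula: C10H8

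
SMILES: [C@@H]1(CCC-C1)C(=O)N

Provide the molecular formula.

C6H11NO

Heavy atoms from the SMILES: 6 C, 1 N, 1 O.
Implicit hydrogens by atom environment:
  4 × C: 2 H each → 8
  1 × C: 1 H
  1 × C: no H
  1 × N: 2 H
  1 × O: no H
  Total hydrogens = 11.
Molecular formula: C6H11NO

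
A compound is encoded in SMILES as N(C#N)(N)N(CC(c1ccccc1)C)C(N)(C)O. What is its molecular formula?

C12H19N5O

Heavy atoms from the SMILES: 12 C, 5 N, 1 O.
Implicit hydrogens by atom environment:
  5 × C (aromatic): 1 H each → 5
  3 × N: no H
  2 × C: 3 H each → 6
  2 × C: no H
  2 × N: 2 H each → 4
  1 × C: 2 H
  1 × C: 1 H
  1 × C (aromatic): no H
  1 × O: 1 H
  Total hydrogens = 19.
Molecular formula: C12H19N5O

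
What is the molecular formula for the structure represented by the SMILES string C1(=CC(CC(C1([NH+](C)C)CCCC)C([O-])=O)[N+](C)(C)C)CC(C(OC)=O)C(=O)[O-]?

Heavy atoms from the SMILES: 21 C, 2 N, 6 O.
Implicit hydrogens by atom environment:
  7 × C: 3 H each → 21
  5 × C: 2 H each → 10
  5 × C: no H
  4 × C: 1 H each → 4
  4 × O: no H
  2 × O (charge -1): no H
  1 × N (charge +1): 1 H
  1 × N (charge +1): no H
  Total hydrogens = 36.
Molecular formula: C21H36N2O6

C21H36N2O6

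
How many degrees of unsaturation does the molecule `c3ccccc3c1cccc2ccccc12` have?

Molecular formula from the SMILES: C16H12.
DoU = (2C + 2 + N − H − X)/2 = (2·16 + 2 + 0 − 12 − 0)/2 = 22/2 = 11.
(Structurally: 3 ring(s) + 8 π bond(s) = 11.)

11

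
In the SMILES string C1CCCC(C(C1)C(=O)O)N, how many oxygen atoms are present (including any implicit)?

The symbol for oxygen appears 2 times in the SMILES.

2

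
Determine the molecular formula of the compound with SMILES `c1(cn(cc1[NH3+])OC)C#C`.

C7H9N2O+

Heavy atoms from the SMILES: 7 C, 2 N, 1 O.
Implicit hydrogens by atom environment:
  2 × C (aromatic): 1 H each → 2
  2 × C (aromatic): no H
  1 × C: 3 H
  1 × C: 1 H
  1 × C: no H
  1 × N (charge +1): 3 H
  1 × N (aromatic): no H
  1 × O: no H
  Total hydrogens = 9.
Net charge +1.
Molecular formula: C7H9N2O+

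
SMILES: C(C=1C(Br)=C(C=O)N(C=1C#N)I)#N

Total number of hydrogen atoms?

Hydrogens are implicit in SMILES; fill each atom to its normal valence:
  4 × C (aromatic): no H
  2 × C: no H
  2 × N: no H
  1 × Br: no H
  1 × C: 1 H
  1 × I: no H
  1 × N (aromatic): no H
  1 × O: no H
  Total hydrogens = 1.

1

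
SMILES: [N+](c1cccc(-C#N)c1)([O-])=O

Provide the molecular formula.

Heavy atoms from the SMILES: 7 C, 2 N, 2 O.
Implicit hydrogens by atom environment:
  4 × C (aromatic): 1 H each → 4
  2 × C (aromatic): no H
  1 × C: no H
  1 × N: no H
  1 × N (charge +1): no H
  1 × O: no H
  1 × O (charge -1): no H
  Total hydrogens = 4.
Molecular formula: C7H4N2O2

C7H4N2O2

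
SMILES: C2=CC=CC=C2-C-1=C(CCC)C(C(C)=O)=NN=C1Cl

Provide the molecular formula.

Heavy atoms from the SMILES: 15 C, 1 Cl, 2 N, 1 O.
Implicit hydrogens by atom environment:
  5 × C (aromatic): 1 H each → 5
  5 × C (aromatic): no H
  2 × C: 3 H each → 6
  2 × C: 2 H each → 4
  2 × N (aromatic): no H
  1 × C: no H
  1 × Cl: no H
  1 × O: no H
  Total hydrogens = 15.
Molecular formula: C15H15ClN2O

C15H15ClN2O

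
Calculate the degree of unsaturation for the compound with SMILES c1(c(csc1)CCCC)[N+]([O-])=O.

4

Molecular formula from the SMILES: C8H11NO2S.
DoU = (2C + 2 + N − H − X)/2 = (2·8 + 2 + 1 − 11 − 0)/2 = 8/2 = 4.
(Structurally: 1 ring(s) + 3 π bond(s) = 4.)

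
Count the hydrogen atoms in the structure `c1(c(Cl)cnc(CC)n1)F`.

Hydrogens are implicit in SMILES; fill each atom to its normal valence:
  3 × C (aromatic): no H
  2 × N (aromatic): no H
  1 × C: 3 H
  1 × C: 2 H
  1 × C (aromatic): 1 H
  1 × Cl: no H
  1 × F: no H
  Total hydrogens = 6.

6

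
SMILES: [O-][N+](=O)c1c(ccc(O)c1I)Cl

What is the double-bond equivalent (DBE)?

Molecular formula from the SMILES: C6H3ClINO3.
DoU = (2C + 2 + N − H − X)/2 = (2·6 + 2 + 1 − 3 − 2)/2 = 10/2 = 5.
(Structurally: 1 ring(s) + 4 π bond(s) = 5.)

5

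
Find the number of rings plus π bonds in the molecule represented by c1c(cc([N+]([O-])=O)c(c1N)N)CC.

Molecular formula from the SMILES: C8H11N3O2.
DoU = (2C + 2 + N − H − X)/2 = (2·8 + 2 + 3 − 11 − 0)/2 = 10/2 = 5.
(Structurally: 1 ring(s) + 4 π bond(s) = 5.)

5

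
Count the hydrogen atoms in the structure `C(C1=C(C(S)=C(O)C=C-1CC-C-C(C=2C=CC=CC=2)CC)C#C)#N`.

21

Hydrogens are implicit in SMILES; fill each atom to its normal valence:
  6 × C (aromatic): 1 H each → 6
  6 × C (aromatic): no H
  4 × C: 2 H each → 8
  2 × C: 1 H each → 2
  2 × C: no H
  1 × C: 3 H
  1 × N: no H
  1 × O: 1 H
  1 × S: 1 H
  Total hydrogens = 21.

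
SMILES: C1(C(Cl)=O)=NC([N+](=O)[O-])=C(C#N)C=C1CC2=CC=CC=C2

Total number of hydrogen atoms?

Hydrogens are implicit in SMILES; fill each atom to its normal valence:
  6 × C (aromatic): 1 H each → 6
  5 × C (aromatic): no H
  2 × C: no H
  2 × O: no H
  1 × C: 2 H
  1 × Cl: no H
  1 × N (aromatic): no H
  1 × N (charge +1): no H
  1 × N: no H
  1 × O (charge -1): no H
  Total hydrogens = 8.

8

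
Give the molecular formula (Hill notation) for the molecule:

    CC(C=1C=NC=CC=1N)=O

C7H8N2O

Heavy atoms from the SMILES: 7 C, 2 N, 1 O.
Implicit hydrogens by atom environment:
  3 × C (aromatic): 1 H each → 3
  2 × C (aromatic): no H
  1 × C: 3 H
  1 × C: no H
  1 × N: 2 H
  1 × N (aromatic): no H
  1 × O: no H
  Total hydrogens = 8.
Molecular formula: C7H8N2O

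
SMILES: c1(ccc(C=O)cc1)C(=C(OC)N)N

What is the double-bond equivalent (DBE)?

6

Molecular formula from the SMILES: C10H12N2O2.
DoU = (2C + 2 + N − H − X)/2 = (2·10 + 2 + 2 − 12 − 0)/2 = 12/2 = 6.
(Structurally: 1 ring(s) + 5 π bond(s) = 6.)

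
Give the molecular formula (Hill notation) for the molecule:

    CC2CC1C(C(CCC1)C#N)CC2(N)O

Heavy atoms from the SMILES: 12 C, 2 N, 1 O.
Implicit hydrogens by atom environment:
  5 × C: 2 H each → 10
  4 × C: 1 H each → 4
  2 × C: no H
  1 × C: 3 H
  1 × N: 2 H
  1 × N: no H
  1 × O: 1 H
  Total hydrogens = 20.
Molecular formula: C12H20N2O

C12H20N2O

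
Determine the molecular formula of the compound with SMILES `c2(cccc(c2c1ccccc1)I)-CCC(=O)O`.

C15H13IO2

Heavy atoms from the SMILES: 15 C, 1 I, 2 O.
Implicit hydrogens by atom environment:
  8 × C (aromatic): 1 H each → 8
  4 × C (aromatic): no H
  2 × C: 2 H each → 4
  1 × C: no H
  1 × I: no H
  1 × O: 1 H
  1 × O: no H
  Total hydrogens = 13.
Molecular formula: C15H13IO2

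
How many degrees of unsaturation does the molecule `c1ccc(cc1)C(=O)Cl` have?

5

Molecular formula from the SMILES: C7H5ClO.
DoU = (2C + 2 + N − H − X)/2 = (2·7 + 2 + 0 − 5 − 1)/2 = 10/2 = 5.
(Structurally: 1 ring(s) + 4 π bond(s) = 5.)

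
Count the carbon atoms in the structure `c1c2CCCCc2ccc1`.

The symbol for carbon appears 10 times in the SMILES. Lowercase c denotes aromatic carbon and counts toward C.

10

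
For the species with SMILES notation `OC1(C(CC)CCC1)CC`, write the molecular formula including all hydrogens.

C9H18O

Heavy atoms from the SMILES: 9 C, 1 O.
Implicit hydrogens by atom environment:
  5 × C: 2 H each → 10
  2 × C: 3 H each → 6
  1 × C: 1 H
  1 × C: no H
  1 × O: 1 H
  Total hydrogens = 18.
Molecular formula: C9H18O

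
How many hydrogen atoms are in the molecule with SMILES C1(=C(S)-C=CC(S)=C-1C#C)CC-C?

Hydrogens are implicit in SMILES; fill each atom to its normal valence:
  4 × C (aromatic): no H
  2 × C: 2 H each → 4
  2 × C (aromatic): 1 H each → 2
  2 × S: 1 H each → 2
  1 × C: 3 H
  1 × C: 1 H
  1 × C: no H
  Total hydrogens = 12.

12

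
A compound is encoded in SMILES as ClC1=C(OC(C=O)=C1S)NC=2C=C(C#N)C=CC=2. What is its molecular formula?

C12H7ClN2O2S

Heavy atoms from the SMILES: 12 C, 1 Cl, 2 N, 2 O, 1 S.
Implicit hydrogens by atom environment:
  6 × C (aromatic): no H
  4 × C (aromatic): 1 H each → 4
  1 × C: 1 H
  1 × C: no H
  1 × Cl: no H
  1 × N: 1 H
  1 × N: no H
  1 × O (aromatic): no H
  1 × O: no H
  1 × S: 1 H
  Total hydrogens = 7.
Molecular formula: C12H7ClN2O2S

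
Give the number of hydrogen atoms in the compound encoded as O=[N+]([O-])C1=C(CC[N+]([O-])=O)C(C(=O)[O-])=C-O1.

5

Hydrogens are implicit in SMILES; fill each atom to its normal valence:
  3 × C (aromatic): no H
  3 × O: no H
  3 × O (charge -1): no H
  2 × C: 2 H each → 4
  2 × N (charge +1): no H
  1 × C (aromatic): 1 H
  1 × C: no H
  1 × O (aromatic): no H
  Total hydrogens = 5.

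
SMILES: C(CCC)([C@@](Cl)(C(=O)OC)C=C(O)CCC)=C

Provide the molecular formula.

C13H21ClO3

Heavy atoms from the SMILES: 13 C, 1 Cl, 3 O.
Implicit hydrogens by atom environment:
  5 × C: 2 H each → 10
  4 × C: no H
  3 × C: 3 H each → 9
  2 × O: no H
  1 × C: 1 H
  1 × Cl: no H
  1 × O: 1 H
  Total hydrogens = 21.
Molecular formula: C13H21ClO3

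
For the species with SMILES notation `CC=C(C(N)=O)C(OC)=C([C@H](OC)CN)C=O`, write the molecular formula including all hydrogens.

Heavy atoms from the SMILES: 11 C, 2 N, 4 O.
Implicit hydrogens by atom environment:
  4 × C: no H
  4 × O: no H
  3 × C: 3 H each → 9
  3 × C: 1 H each → 3
  2 × N: 2 H each → 4
  1 × C: 2 H
  Total hydrogens = 18.
Molecular formula: C11H18N2O4

C11H18N2O4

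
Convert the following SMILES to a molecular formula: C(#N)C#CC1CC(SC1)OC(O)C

C9H11NO2S

Heavy atoms from the SMILES: 9 C, 1 N, 2 O, 1 S.
Implicit hydrogens by atom environment:
  3 × C: 1 H each → 3
  3 × C: no H
  2 × C: 2 H each → 4
  1 × C: 3 H
  1 × N: no H
  1 × O: 1 H
  1 × O: no H
  1 × S: no H
  Total hydrogens = 11.
Molecular formula: C9H11NO2S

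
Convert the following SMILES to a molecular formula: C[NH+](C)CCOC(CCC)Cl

C8H19ClNO+

Heavy atoms from the SMILES: 8 C, 1 Cl, 1 N, 1 O.
Implicit hydrogens by atom environment:
  4 × C: 2 H each → 8
  3 × C: 3 H each → 9
  1 × C: 1 H
  1 × Cl: no H
  1 × N (charge +1): 1 H
  1 × O: no H
  Total hydrogens = 19.
Net charge +1.
Molecular formula: C8H19ClNO+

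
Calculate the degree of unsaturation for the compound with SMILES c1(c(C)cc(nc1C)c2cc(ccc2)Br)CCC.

8

Molecular formula from the SMILES: C16H18BrN.
DoU = (2C + 2 + N − H − X)/2 = (2·16 + 2 + 1 − 18 − 1)/2 = 16/2 = 8.
(Structurally: 2 ring(s) + 6 π bond(s) = 8.)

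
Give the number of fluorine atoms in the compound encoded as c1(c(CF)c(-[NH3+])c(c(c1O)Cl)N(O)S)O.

The symbol for fluorine appears 1 time in the SMILES.

1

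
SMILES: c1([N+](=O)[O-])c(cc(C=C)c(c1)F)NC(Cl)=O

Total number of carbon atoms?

9

The symbol for carbon appears 9 times in the SMILES. Lowercase c denotes aromatic carbon and counts toward C.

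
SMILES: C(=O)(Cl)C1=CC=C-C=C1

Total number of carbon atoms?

7

The symbol for carbon appears 7 times in the SMILES. (Cl is a single chlorine, not C + l.)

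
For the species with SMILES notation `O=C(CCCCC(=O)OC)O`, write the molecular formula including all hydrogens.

C7H12O4

Heavy atoms from the SMILES: 7 C, 4 O.
Implicit hydrogens by atom environment:
  4 × C: 2 H each → 8
  3 × O: no H
  2 × C: no H
  1 × C: 3 H
  1 × O: 1 H
  Total hydrogens = 12.
Molecular formula: C7H12O4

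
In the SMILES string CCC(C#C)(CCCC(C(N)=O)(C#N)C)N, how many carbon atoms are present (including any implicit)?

12

The symbol for carbon appears 12 times in the SMILES.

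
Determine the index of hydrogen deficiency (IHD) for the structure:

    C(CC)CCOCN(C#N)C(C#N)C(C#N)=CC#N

Molecular formula from the SMILES: C13H15N5O.
DoU = (2C + 2 + N − H − X)/2 = (2·13 + 2 + 5 − 15 − 0)/2 = 18/2 = 9.
(Structurally: 0 ring(s) + 9 π bond(s) = 9.)

9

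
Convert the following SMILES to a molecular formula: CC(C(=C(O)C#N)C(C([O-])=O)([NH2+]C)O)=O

C8H10N2O5

Heavy atoms from the SMILES: 8 C, 2 N, 5 O.
Implicit hydrogens by atom environment:
  6 × C: no H
  2 × C: 3 H each → 6
  2 × O: 1 H each → 2
  2 × O: no H
  1 × N (charge +1): 2 H
  1 × N: no H
  1 × O (charge -1): no H
  Total hydrogens = 10.
Molecular formula: C8H10N2O5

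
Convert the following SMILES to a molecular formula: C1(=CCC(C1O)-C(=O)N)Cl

Heavy atoms from the SMILES: 6 C, 1 Cl, 1 N, 2 O.
Implicit hydrogens by atom environment:
  3 × C: 1 H each → 3
  2 × C: no H
  1 × C: 2 H
  1 × Cl: no H
  1 × N: 2 H
  1 × O: 1 H
  1 × O: no H
  Total hydrogens = 8.
Molecular formula: C6H8ClNO2

C6H8ClNO2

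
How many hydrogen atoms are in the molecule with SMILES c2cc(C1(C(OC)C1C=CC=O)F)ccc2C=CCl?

Hydrogens are implicit in SMILES; fill each atom to its normal valence:
  7 × C: 1 H each → 7
  4 × C (aromatic): 1 H each → 4
  2 × C (aromatic): no H
  2 × O: no H
  1 × C: 3 H
  1 × C: no H
  1 × Cl: no H
  1 × F: no H
  Total hydrogens = 14.

14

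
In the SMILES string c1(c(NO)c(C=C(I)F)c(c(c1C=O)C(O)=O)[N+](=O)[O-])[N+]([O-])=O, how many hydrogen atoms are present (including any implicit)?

5

Hydrogens are implicit in SMILES; fill each atom to its normal valence:
  6 × C (aromatic): no H
  4 × O: no H
  2 × C: 1 H each → 2
  2 × C: no H
  2 × N (charge +1): no H
  2 × O: 1 H each → 2
  2 × O (charge -1): no H
  1 × F: no H
  1 × I: no H
  1 × N: 1 H
  Total hydrogens = 5.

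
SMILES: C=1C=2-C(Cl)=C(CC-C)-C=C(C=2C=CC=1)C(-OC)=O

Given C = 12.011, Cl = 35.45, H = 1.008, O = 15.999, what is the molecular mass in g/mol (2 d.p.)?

262.73

Molecular formula: C15H15ClO2.
M = 15×12.011 + 1×35.45 + 15×1.008 + 2×15.999 = 262.73 g/mol.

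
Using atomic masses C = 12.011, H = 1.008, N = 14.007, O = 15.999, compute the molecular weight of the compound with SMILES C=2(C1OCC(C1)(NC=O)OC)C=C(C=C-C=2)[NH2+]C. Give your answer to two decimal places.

Molecular formula: C13H19N2O3+.
M = 13×12.011 + 19×1.008 + 2×14.007 + 3×15.999 = 251.31 g/mol.

251.31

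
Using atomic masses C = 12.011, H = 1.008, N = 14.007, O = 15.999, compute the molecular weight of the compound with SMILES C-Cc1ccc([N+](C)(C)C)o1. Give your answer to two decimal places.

Molecular formula: C9H16NO+.
M = 9×12.011 + 16×1.008 + 1×14.007 + 1×15.999 = 154.23 g/mol.

154.23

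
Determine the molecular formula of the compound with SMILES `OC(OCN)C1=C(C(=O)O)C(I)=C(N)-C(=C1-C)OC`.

C11H15IN2O5

Heavy atoms from the SMILES: 11 C, 1 I, 2 N, 5 O.
Implicit hydrogens by atom environment:
  6 × C (aromatic): no H
  3 × O: no H
  2 × C: 3 H each → 6
  2 × N: 2 H each → 4
  2 × O: 1 H each → 2
  1 × C: 2 H
  1 × C: 1 H
  1 × C: no H
  1 × I: no H
  Total hydrogens = 15.
Molecular formula: C11H15IN2O5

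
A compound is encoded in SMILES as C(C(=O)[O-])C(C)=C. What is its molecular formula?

Heavy atoms from the SMILES: 5 C, 2 O.
Implicit hydrogens by atom environment:
  2 × C: 2 H each → 4
  2 × C: no H
  1 × C: 3 H
  1 × O: no H
  1 × O (charge -1): no H
  Total hydrogens = 7.
Net charge -1.
Molecular formula: C5H7O2-

C5H7O2-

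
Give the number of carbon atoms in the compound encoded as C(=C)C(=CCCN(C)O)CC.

9

The symbol for carbon appears 9 times in the SMILES.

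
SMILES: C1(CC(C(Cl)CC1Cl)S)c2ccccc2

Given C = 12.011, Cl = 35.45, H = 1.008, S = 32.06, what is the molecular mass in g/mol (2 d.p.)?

261.20

Molecular formula: C12H14Cl2S.
M = 12×12.011 + 2×35.45 + 14×1.008 + 1×32.06 = 261.20 g/mol.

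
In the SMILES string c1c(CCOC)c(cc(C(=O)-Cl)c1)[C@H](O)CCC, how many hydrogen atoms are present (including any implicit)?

Hydrogens are implicit in SMILES; fill each atom to its normal valence:
  4 × C: 2 H each → 8
  3 × C (aromatic): 1 H each → 3
  3 × C (aromatic): no H
  2 × C: 3 H each → 6
  2 × O: no H
  1 × C: 1 H
  1 × C: no H
  1 × Cl: no H
  1 × O: 1 H
  Total hydrogens = 19.

19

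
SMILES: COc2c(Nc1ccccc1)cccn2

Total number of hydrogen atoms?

Hydrogens are implicit in SMILES; fill each atom to its normal valence:
  8 × C (aromatic): 1 H each → 8
  3 × C (aromatic): no H
  1 × C: 3 H
  1 × N: 1 H
  1 × N (aromatic): no H
  1 × O: no H
  Total hydrogens = 12.

12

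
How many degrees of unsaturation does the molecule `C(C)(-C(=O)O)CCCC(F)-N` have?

Molecular formula from the SMILES: C7H14FNO2.
DoU = (2C + 2 + N − H − X)/2 = (2·7 + 2 + 1 − 14 − 1)/2 = 2/2 = 1.
(Structurally: 0 ring(s) + 1 π bond(s) = 1.)

1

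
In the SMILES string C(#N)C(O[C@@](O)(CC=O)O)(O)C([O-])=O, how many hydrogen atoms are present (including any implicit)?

6

Hydrogens are implicit in SMILES; fill each atom to its normal valence:
  4 × C: no H
  3 × O: 1 H each → 3
  3 × O: no H
  1 × C: 2 H
  1 × C: 1 H
  1 × N: no H
  1 × O (charge -1): no H
  Total hydrogens = 6.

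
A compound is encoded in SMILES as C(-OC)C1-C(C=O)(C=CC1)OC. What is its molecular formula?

C9H14O3

Heavy atoms from the SMILES: 9 C, 3 O.
Implicit hydrogens by atom environment:
  4 × C: 1 H each → 4
  3 × O: no H
  2 × C: 3 H each → 6
  2 × C: 2 H each → 4
  1 × C: no H
  Total hydrogens = 14.
Molecular formula: C9H14O3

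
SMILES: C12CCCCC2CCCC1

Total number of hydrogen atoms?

18

Hydrogens are implicit in SMILES; fill each atom to its normal valence:
  8 × C: 2 H each → 16
  2 × C: 1 H each → 2
  Total hydrogens = 18.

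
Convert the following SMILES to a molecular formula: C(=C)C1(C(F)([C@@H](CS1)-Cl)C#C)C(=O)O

Heavy atoms from the SMILES: 9 C, 1 Cl, 1 F, 2 O, 1 S.
Implicit hydrogens by atom environment:
  4 × C: no H
  3 × C: 1 H each → 3
  2 × C: 2 H each → 4
  1 × Cl: no H
  1 × F: no H
  1 × O: 1 H
  1 × O: no H
  1 × S: no H
  Total hydrogens = 8.
Molecular formula: C9H8ClFO2S

C9H8ClFO2S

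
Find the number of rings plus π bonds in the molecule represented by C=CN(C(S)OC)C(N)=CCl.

Molecular formula from the SMILES: C6H11ClN2OS.
DoU = (2C + 2 + N − H − X)/2 = (2·6 + 2 + 2 − 11 − 1)/2 = 4/2 = 2.
(Structurally: 0 ring(s) + 2 π bond(s) = 2.)

2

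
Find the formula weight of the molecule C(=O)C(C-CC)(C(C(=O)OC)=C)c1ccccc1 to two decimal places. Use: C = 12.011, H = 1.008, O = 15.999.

Molecular formula: C15H18O3.
M = 15×12.011 + 18×1.008 + 3×15.999 = 246.31 g/mol.

246.31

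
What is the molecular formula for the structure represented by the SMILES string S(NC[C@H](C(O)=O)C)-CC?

Heavy atoms from the SMILES: 6 C, 1 N, 2 O, 1 S.
Implicit hydrogens by atom environment:
  2 × C: 3 H each → 6
  2 × C: 2 H each → 4
  1 × C: 1 H
  1 × C: no H
  1 × N: 1 H
  1 × O: 1 H
  1 × O: no H
  1 × S: no H
  Total hydrogens = 13.
Molecular formula: C6H13NO2S

C6H13NO2S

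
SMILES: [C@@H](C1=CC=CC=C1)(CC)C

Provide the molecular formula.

C10H14

Heavy atoms from the SMILES: 10 C.
Implicit hydrogens by atom environment:
  5 × C (aromatic): 1 H each → 5
  2 × C: 3 H each → 6
  1 × C: 2 H
  1 × C: 1 H
  1 × C (aromatic): no H
  Total hydrogens = 14.
Molecular formula: C10H14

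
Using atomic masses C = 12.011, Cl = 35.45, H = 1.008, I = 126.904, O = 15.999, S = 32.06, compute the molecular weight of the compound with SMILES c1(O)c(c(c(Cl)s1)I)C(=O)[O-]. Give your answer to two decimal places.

Molecular formula: C5HClIO3S-.
M = 5×12.011 + 1×35.45 + 1×1.008 + 1×126.904 + 3×15.999 + 1×32.06 = 303.47 g/mol.

303.47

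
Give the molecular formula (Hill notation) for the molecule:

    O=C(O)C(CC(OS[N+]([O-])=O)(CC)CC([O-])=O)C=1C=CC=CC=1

Heavy atoms from the SMILES: 14 C, 1 N, 7 O, 1 S.
Implicit hydrogens by atom environment:
  5 × C (aromatic): 1 H each → 5
  4 × O: no H
  3 × C: 2 H each → 6
  3 × C: no H
  2 × O (charge -1): no H
  1 × C: 3 H
  1 × C: 1 H
  1 × C (aromatic): no H
  1 × N (charge +1): no H
  1 × O: 1 H
  1 × S: no H
  Total hydrogens = 16.
Net charge -1.
Molecular formula: C14H16NO7S-

C14H16NO7S-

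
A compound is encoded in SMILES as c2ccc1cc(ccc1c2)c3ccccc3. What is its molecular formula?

C16H12

Heavy atoms from the SMILES: 16 C.
Implicit hydrogens by atom environment:
  12 × C (aromatic): 1 H each → 12
  4 × C (aromatic): no H
  Total hydrogens = 12.
Molecular formula: C16H12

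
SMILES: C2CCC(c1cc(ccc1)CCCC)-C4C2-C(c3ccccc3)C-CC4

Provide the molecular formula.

C26H34

Heavy atoms from the SMILES: 26 C.
Implicit hydrogens by atom environment:
  9 × C: 2 H each → 18
  9 × C (aromatic): 1 H each → 9
  4 × C: 1 H each → 4
  3 × C (aromatic): no H
  1 × C: 3 H
  Total hydrogens = 34.
Molecular formula: C26H34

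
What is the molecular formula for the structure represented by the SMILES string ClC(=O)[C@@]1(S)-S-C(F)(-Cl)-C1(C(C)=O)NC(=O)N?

C7H7Cl2FN2O3S2

Heavy atoms from the SMILES: 7 C, 2 Cl, 1 F, 2 N, 3 O, 2 S.
Implicit hydrogens by atom environment:
  6 × C: no H
  3 × O: no H
  2 × Cl: no H
  1 × C: 3 H
  1 × F: no H
  1 × N: 2 H
  1 × N: 1 H
  1 × S: 1 H
  1 × S: no H
  Total hydrogens = 7.
Molecular formula: C7H7Cl2FN2O3S2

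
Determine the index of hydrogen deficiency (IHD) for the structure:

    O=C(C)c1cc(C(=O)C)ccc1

6

Molecular formula from the SMILES: C10H10O2.
DoU = (2C + 2 + N − H − X)/2 = (2·10 + 2 + 0 − 10 − 0)/2 = 12/2 = 6.
(Structurally: 1 ring(s) + 5 π bond(s) = 6.)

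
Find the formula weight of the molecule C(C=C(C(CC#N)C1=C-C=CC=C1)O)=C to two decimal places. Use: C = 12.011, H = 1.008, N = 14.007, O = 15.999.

199.25

Molecular formula: C13H13NO.
M = 13×12.011 + 13×1.008 + 1×14.007 + 1×15.999 = 199.25 g/mol.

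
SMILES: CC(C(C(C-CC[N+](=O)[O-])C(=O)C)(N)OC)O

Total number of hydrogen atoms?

Hydrogens are implicit in SMILES; fill each atom to its normal valence:
  3 × C: 3 H each → 9
  3 × C: 2 H each → 6
  3 × O: no H
  2 × C: 1 H each → 2
  2 × C: no H
  1 × N: 2 H
  1 × N (charge +1): no H
  1 × O: 1 H
  1 × O (charge -1): no H
  Total hydrogens = 20.

20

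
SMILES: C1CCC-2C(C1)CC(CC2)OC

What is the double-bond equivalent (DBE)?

2

Molecular formula from the SMILES: C11H20O.
DoU = (2C + 2 + N − H − X)/2 = (2·11 + 2 + 0 − 20 − 0)/2 = 4/2 = 2.
(Structurally: 2 ring(s) + 0 π bond(s) = 2.)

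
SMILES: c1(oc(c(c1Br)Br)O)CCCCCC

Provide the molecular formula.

Heavy atoms from the SMILES: 2 Br, 10 C, 2 O.
Implicit hydrogens by atom environment:
  5 × C: 2 H each → 10
  4 × C (aromatic): no H
  2 × Br: no H
  1 × C: 3 H
  1 × O: 1 H
  1 × O (aromatic): no H
  Total hydrogens = 14.
Molecular formula: C10H14Br2O2

C10H14Br2O2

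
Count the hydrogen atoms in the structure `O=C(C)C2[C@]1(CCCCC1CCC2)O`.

20

Hydrogens are implicit in SMILES; fill each atom to its normal valence:
  7 × C: 2 H each → 14
  2 × C: 1 H each → 2
  2 × C: no H
  1 × C: 3 H
  1 × O: 1 H
  1 × O: no H
  Total hydrogens = 20.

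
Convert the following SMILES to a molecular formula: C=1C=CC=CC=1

Heavy atoms from the SMILES: 6 C.
Implicit hydrogens by atom environment:
  6 × C (aromatic): 1 H each → 6
  Total hydrogens = 6.
Molecular formula: C6H6

C6H6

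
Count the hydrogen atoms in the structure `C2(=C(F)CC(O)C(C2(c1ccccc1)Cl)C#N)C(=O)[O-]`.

Hydrogens are implicit in SMILES; fill each atom to its normal valence:
  5 × C (aromatic): 1 H each → 5
  5 × C: no H
  2 × C: 1 H each → 2
  1 × C: 2 H
  1 × C (aromatic): no H
  1 × Cl: no H
  1 × F: no H
  1 × N: no H
  1 × O: 1 H
  1 × O: no H
  1 × O (charge -1): no H
  Total hydrogens = 10.

10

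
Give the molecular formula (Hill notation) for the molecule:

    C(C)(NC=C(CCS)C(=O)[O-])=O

C7H10NO3S-

Heavy atoms from the SMILES: 7 C, 1 N, 3 O, 1 S.
Implicit hydrogens by atom environment:
  3 × C: no H
  2 × C: 2 H each → 4
  2 × O: no H
  1 × C: 3 H
  1 × C: 1 H
  1 × N: 1 H
  1 × O (charge -1): no H
  1 × S: 1 H
  Total hydrogens = 10.
Net charge -1.
Molecular formula: C7H10NO3S-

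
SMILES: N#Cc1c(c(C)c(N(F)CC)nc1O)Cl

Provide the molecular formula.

Heavy atoms from the SMILES: 9 C, 1 Cl, 1 F, 3 N, 1 O.
Implicit hydrogens by atom environment:
  5 × C (aromatic): no H
  2 × C: 3 H each → 6
  2 × N: no H
  1 × C: 2 H
  1 × C: no H
  1 × Cl: no H
  1 × F: no H
  1 × N (aromatic): no H
  1 × O: 1 H
  Total hydrogens = 9.
Molecular formula: C9H9ClFN3O

C9H9ClFN3O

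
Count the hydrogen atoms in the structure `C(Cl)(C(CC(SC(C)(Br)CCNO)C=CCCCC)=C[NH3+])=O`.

27

Hydrogens are implicit in SMILES; fill each atom to its normal valence:
  6 × C: 2 H each → 12
  4 × C: 1 H each → 4
  3 × C: no H
  2 × C: 3 H each → 6
  1 × Br: no H
  1 × Cl: no H
  1 × N (charge +1): 3 H
  1 × N: 1 H
  1 × O: 1 H
  1 × O: no H
  1 × S: no H
  Total hydrogens = 27.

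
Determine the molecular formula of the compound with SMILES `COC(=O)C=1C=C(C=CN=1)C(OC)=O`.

Heavy atoms from the SMILES: 9 C, 1 N, 4 O.
Implicit hydrogens by atom environment:
  4 × O: no H
  3 × C (aromatic): 1 H each → 3
  2 × C: 3 H each → 6
  2 × C (aromatic): no H
  2 × C: no H
  1 × N (aromatic): no H
  Total hydrogens = 9.
Molecular formula: C9H9NO4

C9H9NO4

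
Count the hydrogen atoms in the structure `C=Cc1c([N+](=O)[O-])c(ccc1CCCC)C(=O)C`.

Hydrogens are implicit in SMILES; fill each atom to its normal valence:
  4 × C: 2 H each → 8
  4 × C (aromatic): no H
  2 × C: 3 H each → 6
  2 × C (aromatic): 1 H each → 2
  2 × O: no H
  1 × C: 1 H
  1 × C: no H
  1 × N (charge +1): no H
  1 × O (charge -1): no H
  Total hydrogens = 17.

17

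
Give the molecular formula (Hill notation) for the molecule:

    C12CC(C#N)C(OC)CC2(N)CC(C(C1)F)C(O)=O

C13H19FN2O3

Heavy atoms from the SMILES: 13 C, 1 F, 2 N, 3 O.
Implicit hydrogens by atom environment:
  5 × C: 1 H each → 5
  4 × C: 2 H each → 8
  3 × C: no H
  2 × O: no H
  1 × C: 3 H
  1 × F: no H
  1 × N: 2 H
  1 × N: no H
  1 × O: 1 H
  Total hydrogens = 19.
Molecular formula: C13H19FN2O3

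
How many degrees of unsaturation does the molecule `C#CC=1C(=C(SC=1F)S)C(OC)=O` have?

Molecular formula from the SMILES: C8H5FO2S2.
DoU = (2C + 2 + N − H − X)/2 = (2·8 + 2 + 0 − 5 − 1)/2 = 12/2 = 6.
(Structurally: 1 ring(s) + 5 π bond(s) = 6.)

6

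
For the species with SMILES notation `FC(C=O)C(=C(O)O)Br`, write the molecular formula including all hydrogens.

C4H4BrFO3

Heavy atoms from the SMILES: 1 Br, 4 C, 1 F, 3 O.
Implicit hydrogens by atom environment:
  2 × C: 1 H each → 2
  2 × C: no H
  2 × O: 1 H each → 2
  1 × Br: no H
  1 × F: no H
  1 × O: no H
  Total hydrogens = 4.
Molecular formula: C4H4BrFO3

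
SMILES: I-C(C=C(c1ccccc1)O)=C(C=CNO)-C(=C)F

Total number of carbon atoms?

14

The symbol for carbon appears 14 times in the SMILES. Lowercase c denotes aromatic carbon and counts toward C.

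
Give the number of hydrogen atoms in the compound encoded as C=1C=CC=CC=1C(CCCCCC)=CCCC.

26

Hydrogens are implicit in SMILES; fill each atom to its normal valence:
  7 × C: 2 H each → 14
  5 × C (aromatic): 1 H each → 5
  2 × C: 3 H each → 6
  1 × C: 1 H
  1 × C: no H
  1 × C (aromatic): no H
  Total hydrogens = 26.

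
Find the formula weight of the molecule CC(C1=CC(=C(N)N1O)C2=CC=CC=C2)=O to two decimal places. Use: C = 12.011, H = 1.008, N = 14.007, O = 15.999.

Molecular formula: C12H12N2O2.
M = 12×12.011 + 12×1.008 + 2×14.007 + 2×15.999 = 216.24 g/mol.

216.24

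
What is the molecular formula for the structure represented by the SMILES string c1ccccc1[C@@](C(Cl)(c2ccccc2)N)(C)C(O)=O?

Heavy atoms from the SMILES: 16 C, 1 Cl, 1 N, 2 O.
Implicit hydrogens by atom environment:
  10 × C (aromatic): 1 H each → 10
  3 × C: no H
  2 × C (aromatic): no H
  1 × C: 3 H
  1 × Cl: no H
  1 × N: 2 H
  1 × O: 1 H
  1 × O: no H
  Total hydrogens = 16.
Molecular formula: C16H16ClNO2

C16H16ClNO2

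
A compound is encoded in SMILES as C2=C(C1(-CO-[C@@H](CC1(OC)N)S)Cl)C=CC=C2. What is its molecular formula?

Heavy atoms from the SMILES: 12 C, 1 Cl, 1 N, 2 O, 1 S.
Implicit hydrogens by atom environment:
  5 × C (aromatic): 1 H each → 5
  2 × C: 2 H each → 4
  2 × C: no H
  2 × O: no H
  1 × C: 3 H
  1 × C: 1 H
  1 × C (aromatic): no H
  1 × Cl: no H
  1 × N: 2 H
  1 × S: 1 H
  Total hydrogens = 16.
Molecular formula: C12H16ClNO2S

C12H16ClNO2S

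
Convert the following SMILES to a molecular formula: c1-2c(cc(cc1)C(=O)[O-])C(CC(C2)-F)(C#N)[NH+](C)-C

Heavy atoms from the SMILES: 14 C, 1 F, 2 N, 2 O.
Implicit hydrogens by atom environment:
  3 × C (aromatic): 1 H each → 3
  3 × C (aromatic): no H
  3 × C: no H
  2 × C: 3 H each → 6
  2 × C: 2 H each → 4
  1 × C: 1 H
  1 × F: no H
  1 × N (charge +1): 1 H
  1 × N: no H
  1 × O: no H
  1 × O (charge -1): no H
  Total hydrogens = 15.
Molecular formula: C14H15FN2O2

C14H15FN2O2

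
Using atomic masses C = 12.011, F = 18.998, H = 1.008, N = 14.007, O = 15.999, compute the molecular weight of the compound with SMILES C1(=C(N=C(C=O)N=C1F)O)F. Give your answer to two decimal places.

160.08

Molecular formula: C5H2F2N2O2.
M = 5×12.011 + 2×18.998 + 2×1.008 + 2×14.007 + 2×15.999 = 160.08 g/mol.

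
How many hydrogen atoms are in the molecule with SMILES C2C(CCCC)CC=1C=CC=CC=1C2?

Hydrogens are implicit in SMILES; fill each atom to its normal valence:
  6 × C: 2 H each → 12
  4 × C (aromatic): 1 H each → 4
  2 × C (aromatic): no H
  1 × C: 3 H
  1 × C: 1 H
  Total hydrogens = 20.

20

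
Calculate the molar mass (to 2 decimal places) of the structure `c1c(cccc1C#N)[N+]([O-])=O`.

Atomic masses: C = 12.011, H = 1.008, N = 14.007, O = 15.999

Molecular formula: C7H4N2O2.
M = 7×12.011 + 4×1.008 + 2×14.007 + 2×15.999 = 148.12 g/mol.

148.12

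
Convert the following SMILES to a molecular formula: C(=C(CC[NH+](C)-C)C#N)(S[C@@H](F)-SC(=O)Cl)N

C9H14ClFN3OS2+

Heavy atoms from the SMILES: 9 C, 1 Cl, 1 F, 3 N, 1 O, 2 S.
Implicit hydrogens by atom environment:
  4 × C: no H
  2 × C: 3 H each → 6
  2 × C: 2 H each → 4
  2 × S: no H
  1 × C: 1 H
  1 × Cl: no H
  1 × F: no H
  1 × N: 2 H
  1 × N (charge +1): 1 H
  1 × N: no H
  1 × O: no H
  Total hydrogens = 14.
Net charge +1.
Molecular formula: C9H14ClFN3OS2+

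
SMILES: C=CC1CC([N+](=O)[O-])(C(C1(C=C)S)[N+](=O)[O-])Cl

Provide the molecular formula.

C9H11ClN2O4S

Heavy atoms from the SMILES: 9 C, 1 Cl, 2 N, 4 O, 1 S.
Implicit hydrogens by atom environment:
  4 × C: 1 H each → 4
  3 × C: 2 H each → 6
  2 × C: no H
  2 × N (charge +1): no H
  2 × O: no H
  2 × O (charge -1): no H
  1 × Cl: no H
  1 × S: 1 H
  Total hydrogens = 11.
Molecular formula: C9H11ClN2O4S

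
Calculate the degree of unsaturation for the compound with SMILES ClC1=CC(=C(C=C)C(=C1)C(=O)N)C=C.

Molecular formula from the SMILES: C11H10ClNO.
DoU = (2C + 2 + N − H − X)/2 = (2·11 + 2 + 1 − 10 − 1)/2 = 14/2 = 7.
(Structurally: 1 ring(s) + 6 π bond(s) = 7.)

7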